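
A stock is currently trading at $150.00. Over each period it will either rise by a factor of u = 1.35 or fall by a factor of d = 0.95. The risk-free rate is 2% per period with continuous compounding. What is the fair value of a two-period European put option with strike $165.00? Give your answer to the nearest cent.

$19.35

Risk-neutral probability p = (e^0.02 − 0.95)/(1.35 − 0.95) = 0.0702/0.4000 = 0.1755
Terminal stock prices: S_uu = 273.4, S_ud = 192.4, S_dd = 135.4
Terminal payoffs (K − S): max(-108.4, 0) = 0, max(-27.38, 0) = 0, max(29.62, 0) = 29.62
Node u (S = 202.5): V_u = e^(−0.02)·[0.1755·0.0000 + 0.8245·0.0000] = 0.0000
Node d (S = 142.5): V_d = e^(−0.02)·[0.1755·0.0000 + 0.8245·29.6250] = 23.9421
Node 0 (S = 150): V_0 = e^(−0.02)·[0.1755·0.0000 + 0.8245·23.9421] = 19.3493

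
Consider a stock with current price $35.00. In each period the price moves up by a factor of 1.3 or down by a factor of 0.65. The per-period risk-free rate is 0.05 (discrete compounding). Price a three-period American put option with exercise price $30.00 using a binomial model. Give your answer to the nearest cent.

Risk-neutral probability p = (1 + 0.05 − 0.65)/(1.3 − 0.65) = 0.4000/0.6500 = 0.6154
Terminal stock prices: S_uuu = 76.89, S_uud = 38.45, S_udd = 19.22, S_ddd = 9.612
Terminal payoffs (K − S): max(-46.89, 0) = 0, max(-8.448, 0) = 0, max(10.78, 0) = 10.78, max(20.39, 0) = 20.39
Node uu (S = 59.15): continuation = 1/1.05·[0.6154·0.0000 + 0.3846·0.0000] = 0.0000; exercise value = 0.0000 ≤ continuation, so V_uu = 0.0000
Node ud (S = 29.57): continuation = 1/1.05·[0.6154·0.0000 + 0.3846·10.7762] = 3.9473; exercise value = 0.4250 ≤ continuation, so V_ud = 3.9473
Node dd (S = 14.79): continuation = 1/1.05·[0.6154·10.7762 + 0.3846·20.3881] = 13.7839; exercise value = 15.2125 > continuation, so V_dd = 15.2125 (exercise)
Node u (S = 45.5): continuation = 1/1.05·[0.6154·0.0000 + 0.3846·3.9473] = 1.4459; exercise value = 0.0000 ≤ continuation, so V_u = 1.4459
Node d (S = 22.75): continuation = 1/1.05·[0.6154·3.9473 + 0.3846·15.2125] = 7.8858; exercise value = 7.2500 ≤ continuation, so V_d = 7.8858
Node 0 (S = 35): continuation = 1/1.05·[0.6154·1.4459 + 0.3846·7.8858] = 3.7360; exercise value = 0.0000 ≤ continuation, so V_0 = 3.7360

$3.74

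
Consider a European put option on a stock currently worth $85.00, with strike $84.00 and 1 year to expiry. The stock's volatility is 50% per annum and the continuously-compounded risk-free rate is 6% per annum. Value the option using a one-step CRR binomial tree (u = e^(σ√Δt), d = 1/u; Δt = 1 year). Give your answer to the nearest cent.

$17.21

CRR parameters: u = e^(σ√Δt) = e^(0.5·√1) = 1.6487, d = 1/u = 0.6065
Per-period rate: rΔt = 0.06·1 = 0.06, so R = e^0.06 = 1.0618
Risk-neutral probability p = (e^0.06 − 0.6065)/(1.6487 − 0.6065) = 0.4553/1.0422 = 0.4369
Terminal stock prices: S_u = 140.1, S_d = 51.56
Terminal payoffs (K − S): max(-56.14, 0) = 0, max(32.44, 0) = 32.44
Node 0 (S = 85): V_0 = e^(−0.06)·[0.4369·0.0000 + 0.5631·32.4449] = 17.2066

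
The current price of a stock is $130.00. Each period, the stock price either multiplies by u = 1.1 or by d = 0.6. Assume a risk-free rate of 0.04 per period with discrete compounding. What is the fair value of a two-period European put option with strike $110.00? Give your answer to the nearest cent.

Risk-neutral probability p = (1 + 0.04 − 0.6)/(1.1 − 0.6) = 0.4400/0.5000 = 0.8800
Terminal stock prices: S_uu = 157.3, S_ud = 85.8, S_dd = 46.8
Terminal payoffs (K − S): max(-47.3, 0) = 0, max(24.2, 0) = 24.2, max(63.2, 0) = 63.2
Node u (S = 143): V_u = 1/1.04·[0.8800·0.0000 + 0.1200·24.2000] = 2.7923
Node d (S = 78): V_d = 1/1.04·[0.8800·24.2000 + 0.1200·63.2000] = 27.7692
Node 0 (S = 130): V_0 = 1/1.04·[0.8800·2.7923 + 0.1200·27.7692] = 5.5669

$5.57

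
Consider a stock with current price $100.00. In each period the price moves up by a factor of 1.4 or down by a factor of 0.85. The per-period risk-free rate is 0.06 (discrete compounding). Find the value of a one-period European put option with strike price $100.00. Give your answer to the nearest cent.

$8.75

Risk-neutral probability p = (1 + 0.06 − 0.85)/(1.4 − 0.85) = 0.2100/0.5500 = 0.3818
Terminal stock prices: S_u = 140, S_d = 85
Terminal payoffs (K − S): max(-40, 0) = 0, max(15, 0) = 15
Node 0 (S = 100): V_0 = 1/1.06·[0.3818·0.0000 + 0.6182·15.0000] = 8.7479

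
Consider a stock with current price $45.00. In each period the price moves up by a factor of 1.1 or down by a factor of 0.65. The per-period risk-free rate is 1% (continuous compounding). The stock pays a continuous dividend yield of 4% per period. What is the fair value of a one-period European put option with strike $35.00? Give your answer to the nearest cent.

Per-period risk-free factor R = e^0.01 = 1.0101; dividend-adjusted growth = e^(0.01−0.04) = 0.9704.
Risk-neutral probability p = (0.9704 − 0.65)/(1.1 − 0.65) = 0.3204/0.4500 = 0.7121
Terminal stock prices: S_u = 49.5, S_d = 29.25
Terminal payoffs (K − S): max(-14.5, 0) = 0, max(5.75, 0) = 5.75
Node 0 (S = 45): V_0 = e^(−0.01)·[0.7121·0.0000 + 0.2879·5.7500] = 1.6389

$1.64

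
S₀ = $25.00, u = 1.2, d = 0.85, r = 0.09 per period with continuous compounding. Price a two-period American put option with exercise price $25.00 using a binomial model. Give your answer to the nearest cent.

$1.04

Risk-neutral probability p = (e^0.09 − 0.85)/(1.2 − 0.85) = 0.2442/0.3500 = 0.6976
Terminal stock prices: S_uu = 36, S_ud = 25.5, S_dd = 18.06
Terminal payoffs (K − S): max(-11, 0) = 0, max(-0.5, 0) = 0, max(6.938, 0) = 6.938
Node u (S = 30): continuation = e^(−0.09)·[0.6976·0.0000 + 0.3024·0.0000] = 0.0000; exercise value = 0.0000 ≤ continuation, so V_u = 0.0000
Node d (S = 21.25): continuation = e^(−0.09)·[0.6976·0.0000 + 0.3024·6.9375] = 1.9171; exercise value = 3.7500 > continuation, so V_d = 3.7500 (exercise)
Node 0 (S = 25): continuation = e^(−0.09)·[0.6976·0.0000 + 0.3024·3.7500] = 1.0363; exercise value = 0.0000 ≤ continuation, so V_0 = 1.0363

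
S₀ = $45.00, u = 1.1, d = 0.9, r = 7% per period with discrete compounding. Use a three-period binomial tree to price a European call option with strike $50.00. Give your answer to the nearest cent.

$4.96

Risk-neutral probability p = (1 + 0.07 − 0.9)/(1.1 − 0.9) = 0.1700/0.2000 = 0.8500
Terminal stock prices: S_uuu = 59.9, S_uud = 49.01, S_udd = 40.1, S_ddd = 32.81
Terminal payoffs (S − K): max(9.895, 0) = 9.895, max(-0.995, 0) = 0, max(-9.905, 0) = 0, max(-17.19, 0) = 0
Node uu (S = 54.45): V_uu = 1/1.07·[0.8500·9.8950 + 0.1500·0.0000] = 7.8605
Node ud (S = 44.55): V_ud = 1/1.07·[0.8500·0.0000 + 0.1500·0.0000] = 0.0000
Node dd (S = 36.45): V_dd = 1/1.07·[0.8500·0.0000 + 0.1500·0.0000] = 0.0000
Node u (S = 49.5): V_u = 1/1.07·[0.8500·7.8605 + 0.1500·0.0000] = 6.2443
Node d (S = 40.5): V_d = 1/1.07·[0.8500·0.0000 + 0.1500·0.0000] = 0.0000
Node 0 (S = 45): V_0 = 1/1.07·[0.8500·6.2443 + 0.1500·0.0000] = 4.9605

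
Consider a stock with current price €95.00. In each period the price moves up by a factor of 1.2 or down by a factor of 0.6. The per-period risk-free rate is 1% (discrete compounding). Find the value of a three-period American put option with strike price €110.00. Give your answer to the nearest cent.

€29.45

Risk-neutral probability p = (1 + 0.01 − 0.6)/(1.2 − 0.6) = 0.4100/0.6000 = 0.6833
Terminal stock prices: S_uuu = 164.2, S_uud = 82.08, S_udd = 41.04, S_ddd = 20.52
Terminal payoffs (K − S): max(-54.16, 0) = 0, max(27.92, 0) = 27.92, max(68.96, 0) = 68.96, max(89.48, 0) = 89.48
Node uu (S = 136.8): continuation = 1/1.01·[0.6833·0.0000 + 0.3167·27.9200] = 8.7538; exercise value = 0.0000 ≤ continuation, so V_uu = 8.7538
Node ud (S = 68.4): continuation = 1/1.01·[0.6833·27.9200 + 0.3167·68.9600] = 40.5109; exercise value = 41.6000 > continuation, so V_ud = 41.6000 (exercise)
Node dd (S = 34.2): continuation = 1/1.01·[0.6833·68.9600 + 0.3167·89.4800] = 74.7109; exercise value = 75.8000 > continuation, so V_dd = 75.8000 (exercise)
Node u (S = 114): continuation = 1/1.01·[0.6833·8.7538 + 0.3167·41.6000] = 18.9654; exercise value = 0.0000 ≤ continuation, so V_u = 18.9654
Node d (S = 57): continuation = 1/1.01·[0.6833·41.6000 + 0.3167·75.8000] = 51.9109; exercise value = 53.0000 > continuation, so V_d = 53.0000 (exercise)
Node 0 (S = 95): continuation = 1/1.01·[0.6833·18.9654 + 0.3167·53.0000] = 29.4486; exercise value = 15.0000 ≤ continuation, so V_0 = 29.4486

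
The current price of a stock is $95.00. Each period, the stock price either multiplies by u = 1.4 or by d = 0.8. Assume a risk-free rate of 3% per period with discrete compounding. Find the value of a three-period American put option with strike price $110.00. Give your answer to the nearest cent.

Risk-neutral probability p = (1 + 0.03 − 0.8)/(1.4 − 0.8) = 0.2300/0.6000 = 0.3833
Terminal stock prices: S_uuu = 260.7, S_uud = 149, S_udd = 85.12, S_ddd = 48.64
Terminal payoffs (K − S): max(-150.7, 0) = 0, max(-38.96, 0) = 0, max(24.88, 0) = 24.88, max(61.36, 0) = 61.36
Node uu (S = 186.2): continuation = 1/1.03·[0.3833·0.0000 + 0.6167·0.0000] = 0.0000; exercise value = 0.0000 ≤ continuation, so V_uu = 0.0000
Node ud (S = 106.4): continuation = 1/1.03·[0.3833·0.0000 + 0.6167·24.8800] = 14.8958; exercise value = 3.6000 ≤ continuation, so V_ud = 14.8958
Node dd (S = 60.8): continuation = 1/1.03·[0.3833·24.8800 + 0.6167·61.3600] = 45.9961; exercise value = 49.2000 > continuation, so V_dd = 49.2000 (exercise)
Node u (S = 133): continuation = 1/1.03·[0.3833·0.0000 + 0.6167·14.8958] = 8.9182; exercise value = 0.0000 ≤ continuation, so V_u = 8.9182
Node d (S = 76): continuation = 1/1.03·[0.3833·14.8958 + 0.6167·49.2000] = 35.0001; exercise value = 34.0000 ≤ continuation, so V_d = 35.0001
Node 0 (S = 95): continuation = 1/1.03·[0.3833·8.9182 + 0.6167·35.0001] = 24.2738; exercise value = 15.0000 ≤ continuation, so V_0 = 24.2738

$24.27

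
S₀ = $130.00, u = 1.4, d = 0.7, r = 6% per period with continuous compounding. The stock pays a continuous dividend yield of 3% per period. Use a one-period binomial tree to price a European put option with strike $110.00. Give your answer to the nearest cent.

Per-period risk-free factor R = e^0.06 = 1.0618; dividend-adjusted growth = e^(0.06−0.03) = 1.0305.
Risk-neutral probability p = (1.0305 − 0.7)/(1.4 − 0.7) = 0.3305/0.7000 = 0.4721
Terminal stock prices: S_u = 182, S_d = 91
Terminal payoffs (K − S): max(-72, 0) = 0, max(19, 0) = 19
Node 0 (S = 130): V_0 = e^(−0.06)·[0.4721·0.0000 + 0.5279·19.0000] = 9.4464

$9.45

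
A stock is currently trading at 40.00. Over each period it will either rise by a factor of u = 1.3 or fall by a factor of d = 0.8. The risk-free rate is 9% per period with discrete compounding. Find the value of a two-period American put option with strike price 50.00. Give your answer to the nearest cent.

10.00

Risk-neutral probability p = (1 + 0.09 − 0.8)/(1.3 − 0.8) = 0.2900/0.5000 = 0.5800
Terminal stock prices: S_uu = 67.6, S_ud = 41.6, S_dd = 25.6
Terminal payoffs (K − S): max(-17.6, 0) = 0, max(8.4, 0) = 8.4, max(24.4, 0) = 24.4
Node u (S = 52): continuation = 1/1.09·[0.5800·0.0000 + 0.4200·8.4000] = 3.2367; exercise value = 0.0000 ≤ continuation, so V_u = 3.2367
Node d (S = 32): continuation = 1/1.09·[0.5800·8.4000 + 0.4200·24.4000] = 13.8716; exercise value = 18.0000 > continuation, so V_d = 18.0000 (exercise)
Node 0 (S = 40): continuation = 1/1.09·[0.5800·3.2367 + 0.4200·18.0000] = 8.6581; exercise value = 10.0000 > continuation, so V_0 = 10.0000 (exercise)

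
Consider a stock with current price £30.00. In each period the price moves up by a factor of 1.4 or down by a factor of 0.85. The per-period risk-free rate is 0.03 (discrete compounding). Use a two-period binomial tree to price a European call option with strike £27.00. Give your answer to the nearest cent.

£6.82

Risk-neutral probability p = (1 + 0.03 − 0.85)/(1.4 − 0.85) = 0.1800/0.5500 = 0.3273
Terminal stock prices: S_uu = 58.8, S_ud = 35.7, S_dd = 21.67
Terminal payoffs (S − K): max(31.8, 0) = 31.8, max(8.7, 0) = 8.7, max(-5.325, 0) = 0
Node u (S = 42): V_u = 1/1.03·[0.3273·31.8000 + 0.6727·8.7000] = 15.7864
Node d (S = 25.5): V_d = 1/1.03·[0.3273·8.7000 + 0.6727·0.0000] = 2.7643
Node 0 (S = 30): V_0 = 1/1.03·[0.3273·15.7864 + 0.6727·2.7643] = 6.8215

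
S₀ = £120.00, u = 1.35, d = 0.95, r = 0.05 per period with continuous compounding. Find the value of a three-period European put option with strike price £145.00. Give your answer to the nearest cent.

£15.10

Risk-neutral probability p = (e^0.05 − 0.95)/(1.35 − 0.95) = 0.1013/0.4000 = 0.2532
Terminal stock prices: S_uuu = 295.2, S_uud = 207.8, S_udd = 146.2, S_ddd = 102.9
Terminal payoffs (K − S): max(-150.2, 0) = 0, max(-62.77, 0) = 0, max(-1.205, 0) = 0, max(42.12, 0) = 42.12
Node uu (S = 218.7): V_uu = e^(−0.05)·[0.2532·0.0000 + 0.7468·0.0000] = 0.0000
Node ud (S = 153.9): V_ud = e^(−0.05)·[0.2532·0.0000 + 0.7468·0.0000] = 0.0000
Node dd (S = 108.3): V_dd = e^(−0.05)·[0.2532·0.0000 + 0.7468·42.1150] = 29.9185
Node u (S = 162): V_u = e^(−0.05)·[0.2532·0.0000 + 0.7468·0.0000] = 0.0000
Node d (S = 114): V_d = e^(−0.05)·[0.2532·0.0000 + 0.7468·29.9185] = 21.2541
Node 0 (S = 120): V_0 = e^(−0.05)·[0.2532·0.0000 + 0.7468·21.2541] = 15.0989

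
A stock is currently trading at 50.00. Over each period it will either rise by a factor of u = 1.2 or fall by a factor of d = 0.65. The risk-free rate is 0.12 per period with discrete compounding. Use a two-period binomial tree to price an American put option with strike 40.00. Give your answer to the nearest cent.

Risk-neutral probability p = (1 + 0.12 − 0.65)/(1.2 − 0.65) = 0.4700/0.5500 = 0.8545
Terminal stock prices: S_uu = 72, S_ud = 39, S_dd = 21.13
Terminal payoffs (K − S): max(-32, 0) = 0, max(1, 0) = 1, max(18.87, 0) = 18.87
Node u (S = 60): continuation = 1/1.12·[0.8545·0.0000 + 0.1455·1.0000] = 0.1299; exercise value = 0.0000 ≤ continuation, so V_u = 0.1299
Node d (S = 32.5): continuation = 1/1.12·[0.8545·1.0000 + 0.1455·18.8750] = 3.2143; exercise value = 7.5000 > continuation, so V_d = 7.5000 (exercise)
Node 0 (S = 50): continuation = 1/1.12·[0.8545·0.1299 + 0.1455·7.5000] = 1.0731; exercise value = 0.0000 ≤ continuation, so V_0 = 1.0731

1.07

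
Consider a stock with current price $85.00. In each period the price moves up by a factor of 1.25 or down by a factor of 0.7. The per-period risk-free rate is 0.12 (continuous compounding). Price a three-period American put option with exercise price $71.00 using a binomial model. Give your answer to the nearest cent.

$2.78

Risk-neutral probability p = (e^0.12 − 0.7)/(1.25 − 0.7) = 0.4275/0.5500 = 0.7773
Terminal stock prices: S_uuu = 166, S_uud = 92.97, S_udd = 52.06, S_ddd = 29.15
Terminal payoffs (K − S): max(-95.02, 0) = 0, max(-21.97, 0) = 0, max(18.94, 0) = 18.94, max(41.85, 0) = 41.85
Node uu (S = 132.8): continuation = e^(−0.12)·[0.7773·0.0000 + 0.2227·0.0000] = 0.0000; exercise value = 0.0000 ≤ continuation, so V_uu = 0.0000
Node ud (S = 74.38): continuation = e^(−0.12)·[0.7773·0.0000 + 0.2227·18.9375] = 3.7410; exercise value = 0.0000 ≤ continuation, so V_ud = 3.7410
Node dd (S = 41.65): continuation = e^(−0.12)·[0.7773·18.9375 + 0.2227·41.8450] = 21.3214; exercise value = 29.3500 > continuation, so V_dd = 29.3500 (exercise)
Node u (S = 106.2): continuation = e^(−0.12)·[0.7773·0.0000 + 0.2227·3.7410] = 0.7390; exercise value = 0.0000 ≤ continuation, so V_u = 0.7390
Node d (S = 59.5): continuation = e^(−0.12)·[0.7773·3.7410 + 0.2227·29.3500] = 8.3770; exercise value = 11.5000 > continuation, so V_d = 11.5000 (exercise)
Node 0 (S = 85): continuation = e^(−0.12)·[0.7773·0.7390 + 0.2227·11.5000] = 2.7813; exercise value = 0.0000 ≤ continuation, so V_0 = 2.7813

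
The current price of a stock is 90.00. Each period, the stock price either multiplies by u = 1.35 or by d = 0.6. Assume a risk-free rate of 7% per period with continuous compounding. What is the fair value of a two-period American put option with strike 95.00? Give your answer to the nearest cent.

Risk-neutral probability p = (e^0.07 − 0.6)/(1.35 − 0.6) = 0.4725/0.7500 = 0.6300
Terminal stock prices: S_uu = 164, S_ud = 72.9, S_dd = 32.4
Terminal payoffs (K − S): max(-69.03, 0) = 0, max(22.1, 0) = 22.1, max(62.6, 0) = 62.6
Node u (S = 121.5): continuation = e^(−0.07)·[0.6300·0.0000 + 0.3700·22.1000] = 7.6240; exercise value = 0.0000 ≤ continuation, so V_u = 7.6240
Node d (S = 54): continuation = e^(−0.07)·[0.6300·22.1000 + 0.3700·62.6000] = 34.5774; exercise value = 41.0000 > continuation, so V_d = 41.0000 (exercise)
Node 0 (S = 90): continuation = e^(−0.07)·[0.6300·7.6240 + 0.3700·41.0000] = 18.6225; exercise value = 5.0000 ≤ continuation, so V_0 = 18.6225

18.62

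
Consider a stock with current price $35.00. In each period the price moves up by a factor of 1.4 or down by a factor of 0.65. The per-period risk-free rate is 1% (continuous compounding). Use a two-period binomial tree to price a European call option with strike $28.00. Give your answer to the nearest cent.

$11.06

Risk-neutral probability p = (e^0.01 − 0.65)/(1.4 − 0.65) = 0.3601/0.7500 = 0.4801
Terminal stock prices: S_uu = 68.6, S_ud = 31.85, S_dd = 14.79
Terminal payoffs (S − K): max(40.6, 0) = 40.6, max(3.85, 0) = 3.85, max(-13.21, 0) = 0
Node u (S = 49): V_u = e^(−0.01)·[0.4801·40.6000 + 0.5199·3.8500] = 21.2786
Node d (S = 22.75): V_d = e^(−0.01)·[0.4801·3.8500 + 0.5199·0.0000] = 1.8299
Node 0 (S = 35): V_0 = e^(−0.01)·[0.4801·21.2786 + 0.5199·1.8299] = 11.0555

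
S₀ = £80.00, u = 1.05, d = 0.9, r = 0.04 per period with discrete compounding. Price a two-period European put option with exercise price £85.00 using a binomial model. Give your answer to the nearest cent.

Risk-neutral probability p = (1 + 0.04 − 0.9)/(1.05 − 0.9) = 0.1400/0.1500 = 0.9333
Terminal stock prices: S_uu = 88.2, S_ud = 75.6, S_dd = 64.8
Terminal payoffs (K − S): max(-3.2, 0) = 0, max(9.4, 0) = 9.4, max(20.2, 0) = 20.2
Node u (S = 84): V_u = 1/1.04·[0.9333·0.0000 + 0.0667·9.4000] = 0.6026
Node d (S = 72): V_d = 1/1.04·[0.9333·9.4000 + 0.0667·20.2000] = 9.7308
Node 0 (S = 80): V_0 = 1/1.04·[0.9333·0.6026 + 0.0667·9.7308] = 1.1645

£1.16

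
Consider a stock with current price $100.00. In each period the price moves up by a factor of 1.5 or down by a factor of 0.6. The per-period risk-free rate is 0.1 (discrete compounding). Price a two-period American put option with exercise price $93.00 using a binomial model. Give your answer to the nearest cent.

Risk-neutral probability p = (1 + 0.1 − 0.6)/(1.5 − 0.6) = 0.5000/0.9000 = 0.5556
Terminal stock prices: S_uu = 225, S_ud = 90, S_dd = 36
Terminal payoffs (K − S): max(-132, 0) = 0, max(3, 0) = 3, max(57, 0) = 57
Node u (S = 150): continuation = 1/1.1·[0.5556·0.0000 + 0.4444·3.0000] = 1.2121; exercise value = 0.0000 ≤ continuation, so V_u = 1.2121
Node d (S = 60): continuation = 1/1.1·[0.5556·3.0000 + 0.4444·57.0000] = 24.5455; exercise value = 33.0000 > continuation, so V_d = 33.0000 (exercise)
Node 0 (S = 100): continuation = 1/1.1·[0.5556·1.2121 + 0.4444·33.0000] = 13.9455; exercise value = 0.0000 ≤ continuation, so V_0 = 13.9455

$13.95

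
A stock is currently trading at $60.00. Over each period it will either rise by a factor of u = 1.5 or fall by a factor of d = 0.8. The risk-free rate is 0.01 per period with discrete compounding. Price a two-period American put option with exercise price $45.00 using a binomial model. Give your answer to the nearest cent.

Risk-neutral probability p = (1 + 0.01 − 0.8)/(1.5 − 0.8) = 0.2100/0.7000 = 0.3000
Terminal stock prices: S_uu = 135, S_ud = 72, S_dd = 38.4
Terminal payoffs (K − S): max(-90, 0) = 0, max(-27, 0) = 0, max(6.6, 0) = 6.6
Node u (S = 90): continuation = 1/1.01·[0.3000·0.0000 + 0.7000·0.0000] = 0.0000; exercise value = 0.0000 ≤ continuation, so V_u = 0.0000
Node d (S = 48): continuation = 1/1.01·[0.3000·0.0000 + 0.7000·6.6000] = 4.5743; exercise value = 0.0000 ≤ continuation, so V_d = 4.5743
Node 0 (S = 60): continuation = 1/1.01·[0.3000·0.0000 + 0.7000·4.5743] = 3.1703; exercise value = 0.0000 ≤ continuation, so V_0 = 3.1703

$3.17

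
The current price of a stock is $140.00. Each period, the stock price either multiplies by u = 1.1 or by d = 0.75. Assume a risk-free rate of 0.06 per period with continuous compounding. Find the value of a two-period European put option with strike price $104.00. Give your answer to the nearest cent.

Risk-neutral probability p = (e^0.06 − 0.75)/(1.1 − 0.75) = 0.3118/0.3500 = 0.8910
Terminal stock prices: S_uu = 169.4, S_ud = 115.5, S_dd = 78.75
Terminal payoffs (K − S): max(-65.4, 0) = 0, max(-11.5, 0) = 0, max(25.25, 0) = 25.25
Node u (S = 154): V_u = e^(−0.06)·[0.8910·0.0000 + 0.1090·0.0000] = 0.0000
Node d (S = 105): V_d = e^(−0.06)·[0.8910·0.0000 + 0.1090·25.2500] = 2.5929
Node 0 (S = 140): V_0 = e^(−0.06)·[0.8910·0.0000 + 0.1090·2.5929] = 0.2663

$0.27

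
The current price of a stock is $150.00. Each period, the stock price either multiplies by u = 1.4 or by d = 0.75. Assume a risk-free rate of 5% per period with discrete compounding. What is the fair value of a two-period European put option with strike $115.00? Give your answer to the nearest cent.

$8.05

Risk-neutral probability p = (1 + 0.05 − 0.75)/(1.4 − 0.75) = 0.3000/0.6500 = 0.4615
Terminal stock prices: S_uu = 294, S_ud = 157.5, S_dd = 84.38
Terminal payoffs (K − S): max(-179, 0) = 0, max(-42.5, 0) = 0, max(30.62, 0) = 30.62
Node u (S = 210): V_u = 1/1.05·[0.4615·0.0000 + 0.5385·0.0000] = 0.0000
Node d (S = 112.5): V_d = 1/1.05·[0.4615·0.0000 + 0.5385·30.6250] = 15.7051
Node 0 (S = 150): V_0 = 1/1.05·[0.4615·0.0000 + 0.5385·15.7051] = 8.0539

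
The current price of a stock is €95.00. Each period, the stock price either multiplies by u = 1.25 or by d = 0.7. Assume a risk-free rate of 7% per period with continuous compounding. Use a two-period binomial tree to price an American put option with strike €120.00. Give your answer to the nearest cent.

Risk-neutral probability p = (e^0.07 − 0.7)/(1.25 − 0.7) = 0.3725/0.5500 = 0.6773
Terminal stock prices: S_uu = 148.4, S_ud = 83.12, S_dd = 46.55
Terminal payoffs (K − S): max(-28.44, 0) = 0, max(36.88, 0) = 36.88, max(73.45, 0) = 73.45
Node u (S = 118.8): continuation = e^(−0.07)·[0.6773·0.0000 + 0.3227·36.8750] = 11.0955; exercise value = 1.2500 ≤ continuation, so V_u = 11.0955
Node d (S = 66.5): continuation = e^(−0.07)·[0.6773·36.8750 + 0.3227·73.4500] = 45.3873; exercise value = 53.5000 > continuation, so V_d = 53.5000 (exercise)
Node 0 (S = 95): continuation = e^(−0.07)·[0.6773·11.0955 + 0.3227·53.5000] = 23.1047; exercise value = 25.0000 > continuation, so V_0 = 25.0000 (exercise)

€25.00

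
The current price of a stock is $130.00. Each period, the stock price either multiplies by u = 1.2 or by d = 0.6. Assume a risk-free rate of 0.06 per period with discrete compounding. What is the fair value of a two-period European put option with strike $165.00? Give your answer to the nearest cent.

Risk-neutral probability p = (1 + 0.06 − 0.6)/(1.2 − 0.6) = 0.4600/0.6000 = 0.7667
Terminal stock prices: S_uu = 187.2, S_ud = 93.6, S_dd = 46.8
Terminal payoffs (K − S): max(-22.2, 0) = 0, max(71.4, 0) = 71.4, max(118.2, 0) = 118.2
Node u (S = 156): V_u = 1/1.06·[0.7667·0.0000 + 0.2333·71.4000] = 15.7170
Node d (S = 78): V_d = 1/1.06·[0.7667·71.4000 + 0.2333·118.2000] = 77.6604
Node 0 (S = 130): V_0 = 1/1.06·[0.7667·15.7170 + 0.2333·77.6604] = 28.4627

$28.46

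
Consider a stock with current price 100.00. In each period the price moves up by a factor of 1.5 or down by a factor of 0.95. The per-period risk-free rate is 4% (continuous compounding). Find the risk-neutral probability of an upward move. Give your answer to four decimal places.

p = 0.1651

Risk-neutral probability p = (e^0.04 − 0.95)/(1.5 − 0.95) = 0.0908/0.5500 = 0.1651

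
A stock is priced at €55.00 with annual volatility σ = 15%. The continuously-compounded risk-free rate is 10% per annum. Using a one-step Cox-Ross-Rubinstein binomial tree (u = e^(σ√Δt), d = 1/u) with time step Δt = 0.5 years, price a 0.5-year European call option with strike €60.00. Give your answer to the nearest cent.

€0.78

CRR parameters: u = e^(σ√Δt) = e^(0.15·√0.5) = 1.1119, d = 1/u = 0.8994
Per-period rate: rΔt = 0.1·0.5 = 0.05, so R = e^0.05 = 1.0513
Risk-neutral probability p = (e^0.05 − 0.8994)/(1.1119 − 0.8994) = 0.1519/0.2125 = 0.7148
Terminal stock prices: S_u = 61.15, S_d = 49.47
Terminal payoffs (S − K): max(1.154, 0) = 1.154, max(-10.53, 0) = 0
Node 0 (S = 55): V_0 = e^(−0.05)·[0.7148·1.1542 + 0.2852·0.0000] = 0.7848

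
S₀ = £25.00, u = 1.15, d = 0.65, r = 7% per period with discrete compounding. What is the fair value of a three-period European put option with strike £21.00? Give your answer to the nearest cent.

Risk-neutral probability p = (1 + 0.07 − 0.65)/(1.15 − 0.65) = 0.4200/0.5000 = 0.8400
Terminal stock prices: S_uuu = 38.02, S_uud = 21.49, S_udd = 12.15, S_ddd = 6.866
Terminal payoffs (K − S): max(-17.02, 0) = 0, max(-0.4906, 0) = 0, max(8.853, 0) = 8.853, max(14.13, 0) = 14.13
Node uu (S = 33.06): V_uu = 1/1.07·[0.8400·0.0000 + 0.1600·0.0000] = 0.0000
Node ud (S = 18.69): V_ud = 1/1.07·[0.8400·0.0000 + 0.1600·8.8531] = 1.3238
Node dd (S = 10.56): V_dd = 1/1.07·[0.8400·8.8531 + 0.1600·14.1344] = 9.0637
Node u (S = 28.75): V_u = 1/1.07·[0.8400·0.0000 + 0.1600·1.3238] = 0.1980
Node d (S = 16.25): V_d = 1/1.07·[0.8400·1.3238 + 0.1600·9.0637] = 2.3946
Node 0 (S = 25): V_0 = 1/1.07·[0.8400·0.1980 + 0.1600·2.3946] = 0.5135

£0.51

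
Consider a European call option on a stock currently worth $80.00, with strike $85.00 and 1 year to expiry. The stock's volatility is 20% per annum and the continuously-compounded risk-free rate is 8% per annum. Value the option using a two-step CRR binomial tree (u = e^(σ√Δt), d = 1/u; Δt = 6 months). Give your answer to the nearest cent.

$7.23

CRR parameters: u = e^(σ√Δt) = e^(0.2·√0.5) = 1.1519, d = 1/u = 0.8681
Per-period rate: rΔt = 0.08·0.5 = 0.04, so R = e^0.04 = 1.0408
Risk-neutral probability p = (e^0.04 − 0.8681)/(1.1519 − 0.8681) = 0.1727/0.2838 = 0.6085
Terminal stock prices: S_uu = 106.2, S_ud = 80, S_dd = 60.29
Terminal payoffs (S − K): max(21.15, 0) = 21.15, max(-5, 0) = 0, max(-24.71, 0) = 0
Node u (S = 92.15): V_u = e^(−0.04)·[0.6085·21.1517 + 0.3915·0.0000] = 12.3664
Node d (S = 69.45): V_d = e^(−0.04)·[0.6085·0.0000 + 0.3915·0.0000] = 0.0000
Node 0 (S = 80): V_0 = e^(−0.04)·[0.6085·12.3664 + 0.3915·0.0000] = 7.2300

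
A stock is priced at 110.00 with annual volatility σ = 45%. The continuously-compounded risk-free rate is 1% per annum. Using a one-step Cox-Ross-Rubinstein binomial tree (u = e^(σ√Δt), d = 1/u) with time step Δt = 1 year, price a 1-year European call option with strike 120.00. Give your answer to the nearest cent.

20.81

CRR parameters: u = e^(σ√Δt) = e^(0.45·√1) = 1.5683, d = 1/u = 0.6376
Per-period rate: rΔt = 0.01·1 = 0.01, so R = e^0.01 = 1.0101
Risk-neutral probability p = (e^0.01 − 0.6376)/(1.5683 − 0.6376) = 0.3724/0.9307 = 0.4002
Terminal stock prices: S_u = 172.5, S_d = 70.14
Terminal payoffs (S − K): max(52.51, 0) = 52.51, max(-49.86, 0) = 0
Node 0 (S = 110): V_0 = e^(−0.01)·[0.4002·52.5143 + 0.5998·0.0000] = 20.8050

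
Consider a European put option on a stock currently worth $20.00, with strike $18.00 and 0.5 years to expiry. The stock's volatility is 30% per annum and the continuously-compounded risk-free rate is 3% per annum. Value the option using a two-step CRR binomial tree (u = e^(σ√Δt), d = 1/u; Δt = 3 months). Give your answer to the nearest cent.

$0.82

CRR parameters: u = e^(σ√Δt) = e^(0.3·√0.25) = 1.1618, d = 1/u = 0.8607
Per-period rate: rΔt = 0.03·0.25 = 0.0075, so R = e^0.0075 = 1.0075
Risk-neutral probability p = (e^0.0075 − 0.8607)/(1.1618 − 0.8607) = 0.1468/0.3011 = 0.4876
Terminal stock prices: S_uu = 27, S_ud = 20, S_dd = 14.82
Terminal payoffs (K − S): max(-8.997, 0) = 0, max(-2, 0) = 0, max(3.184, 0) = 3.184
Node u (S = 23.24): V_u = e^(−0.0075)·[0.4876·0.0000 + 0.5124·0.0000] = 0.0000
Node d (S = 17.21): V_d = e^(−0.0075)·[0.4876·0.0000 + 0.5124·3.1836] = 1.6192
Node 0 (S = 20): V_0 = e^(−0.0075)·[0.4876·0.0000 + 0.5124·1.6192] = 0.8235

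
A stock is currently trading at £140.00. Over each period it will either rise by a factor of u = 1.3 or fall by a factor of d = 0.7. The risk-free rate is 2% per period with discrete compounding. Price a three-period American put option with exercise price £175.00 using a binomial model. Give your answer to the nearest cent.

Risk-neutral probability p = (1 + 0.02 − 0.7)/(1.3 − 0.7) = 0.3200/0.6000 = 0.5333
Terminal stock prices: S_uuu = 307.6, S_uud = 165.6, S_udd = 89.18, S_ddd = 48.02
Terminal payoffs (K − S): max(-132.6, 0) = 0, max(9.38, 0) = 9.38, max(85.82, 0) = 85.82, max(127, 0) = 127
Node uu (S = 236.6): continuation = 1/1.02·[0.5333·0.0000 + 0.4667·9.3800] = 4.2915; exercise value = 0.0000 ≤ continuation, so V_uu = 4.2915
Node ud (S = 127.4): continuation = 1/1.02·[0.5333·9.3800 + 0.4667·85.8200] = 44.1686; exercise value = 47.6000 > continuation, so V_ud = 47.6000 (exercise)
Node dd (S = 68.6): continuation = 1/1.02·[0.5333·85.8200 + 0.4667·126.9800] = 102.9686; exercise value = 106.4000 > continuation, so V_dd = 106.4000 (exercise)
Node u (S = 182): continuation = 1/1.02·[0.5333·4.2915 + 0.4667·47.6000] = 24.0217; exercise value = 0.0000 ≤ continuation, so V_u = 24.0217
Node d (S = 98): continuation = 1/1.02·[0.5333·47.6000 + 0.4667·106.4000] = 73.5686; exercise value = 77.0000 > continuation, so V_d = 77.0000 (exercise)
Node 0 (S = 140): continuation = 1/1.02·[0.5333·24.0217 + 0.4667·77.0000] = 47.7891; exercise value = 35.0000 ≤ continuation, so V_0 = 47.7891

£47.79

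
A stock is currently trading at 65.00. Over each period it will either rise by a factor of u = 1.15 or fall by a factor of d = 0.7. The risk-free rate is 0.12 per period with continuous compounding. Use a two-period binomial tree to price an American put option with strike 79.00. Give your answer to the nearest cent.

14.00

Risk-neutral probability p = (e^0.12 − 0.7)/(1.15 − 0.7) = 0.4275/0.4500 = 0.9500
Terminal stock prices: S_uu = 85.96, S_ud = 52.32, S_dd = 31.85
Terminal payoffs (K − S): max(-6.962, 0) = 0, max(26.68, 0) = 26.68, max(47.15, 0) = 47.15
Node u (S = 74.75): continuation = e^(−0.12)·[0.9500·0.0000 + 0.0500·26.6750] = 1.1831; exercise value = 4.2500 > continuation, so V_u = 4.2500 (exercise)
Node d (S = 45.5): continuation = e^(−0.12)·[0.9500·26.6750 + 0.0500·47.1500] = 24.5667; exercise value = 33.5000 > continuation, so V_d = 33.5000 (exercise)
Node 0 (S = 65): continuation = e^(−0.12)·[0.9500·4.2500 + 0.0500·33.5000] = 5.0667; exercise value = 14.0000 > continuation, so V_0 = 14.0000 (exercise)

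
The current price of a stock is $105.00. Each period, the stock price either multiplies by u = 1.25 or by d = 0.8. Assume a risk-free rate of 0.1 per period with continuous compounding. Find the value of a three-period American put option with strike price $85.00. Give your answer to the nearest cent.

Risk-neutral probability p = (e^0.1 − 0.8)/(1.25 − 0.8) = 0.3052/0.4500 = 0.6782
Terminal stock prices: S_uuu = 205.1, S_uud = 131.2, S_udd = 84, S_ddd = 53.76
Terminal payoffs (K − S): max(-120.1, 0) = 0, max(-46.25, 0) = 0, max(1, 0) = 1, max(31.24, 0) = 31.24
Node uu (S = 164.1): continuation = e^(−0.1)·[0.6782·0.0000 + 0.3218·0.0000] = 0.0000; exercise value = 0.0000 ≤ continuation, so V_uu = 0.0000
Node ud (S = 105): continuation = e^(−0.1)·[0.6782·0.0000 + 0.3218·1.0000] = 0.2912; exercise value = 0.0000 ≤ continuation, so V_ud = 0.2912
Node dd (S = 67.2): continuation = e^(−0.1)·[0.6782·1.0000 + 0.3218·31.2400] = 9.7112; exercise value = 17.8000 > continuation, so V_dd = 17.8000 (exercise)
Node u (S = 131.2): continuation = e^(−0.1)·[0.6782·0.0000 + 0.3218·0.2912] = 0.0848; exercise value = 0.0000 ≤ continuation, so V_u = 0.0848
Node d (S = 84): continuation = e^(−0.1)·[0.6782·0.2912 + 0.3218·17.8000] = 5.3623; exercise value = 1.0000 ≤ continuation, so V_d = 5.3623
Node 0 (S = 105): continuation = e^(−0.1)·[0.6782·0.0848 + 0.3218·5.3623] = 1.6136; exercise value = 0.0000 ≤ continuation, so V_0 = 1.6136

$1.61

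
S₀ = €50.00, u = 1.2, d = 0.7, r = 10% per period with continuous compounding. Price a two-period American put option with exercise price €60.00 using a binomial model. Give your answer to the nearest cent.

€10.00

Risk-neutral probability p = (e^0.1 − 0.7)/(1.2 − 0.7) = 0.4052/0.5000 = 0.8103
Terminal stock prices: S_uu = 72, S_ud = 42, S_dd = 24.5
Terminal payoffs (K − S): max(-12, 0) = 0, max(18, 0) = 18, max(35.5, 0) = 35.5
Node u (S = 60): continuation = e^(−0.1)·[0.8103·0.0000 + 0.1897·18.0000] = 3.0890; exercise value = 0.0000 ≤ continuation, so V_u = 3.0890
Node d (S = 35): continuation = e^(−0.1)·[0.8103·18.0000 + 0.1897·35.5000] = 19.2902; exercise value = 25.0000 > continuation, so V_d = 25.0000 (exercise)
Node 0 (S = 50): continuation = e^(−0.1)·[0.8103·3.0890 + 0.1897·25.0000] = 6.5552; exercise value = 10.0000 > continuation, so V_0 = 10.0000 (exercise)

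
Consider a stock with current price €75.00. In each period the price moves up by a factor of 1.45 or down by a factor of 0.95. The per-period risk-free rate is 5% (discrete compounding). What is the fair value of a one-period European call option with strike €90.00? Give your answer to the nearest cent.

€3.57

Risk-neutral probability p = (1 + 0.05 − 0.95)/(1.45 − 0.95) = 0.1000/0.5000 = 0.2000
Terminal stock prices: S_u = 108.8, S_d = 71.25
Terminal payoffs (S − K): max(18.75, 0) = 18.75, max(-18.75, 0) = 0
Node 0 (S = 75): V_0 = 1/1.05·[0.2000·18.7500 + 0.8000·0.0000] = 3.5714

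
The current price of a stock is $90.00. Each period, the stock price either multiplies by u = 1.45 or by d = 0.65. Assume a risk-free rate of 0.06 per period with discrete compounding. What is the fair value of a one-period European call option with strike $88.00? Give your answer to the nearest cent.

Risk-neutral probability p = (1 + 0.06 − 0.65)/(1.45 − 0.65) = 0.4100/0.8000 = 0.5125
Terminal stock prices: S_u = 130.5, S_d = 58.5
Terminal payoffs (S − K): max(42.5, 0) = 42.5, max(-29.5, 0) = 0
Node 0 (S = 90): V_0 = 1/1.06·[0.5125·42.5000 + 0.4875·0.0000] = 20.5483

$20.55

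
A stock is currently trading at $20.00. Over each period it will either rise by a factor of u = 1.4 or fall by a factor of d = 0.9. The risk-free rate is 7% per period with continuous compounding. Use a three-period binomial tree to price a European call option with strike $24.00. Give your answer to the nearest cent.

$3.17

Risk-neutral probability p = (e^0.07 − 0.9)/(1.4 − 0.9) = 0.1725/0.5000 = 0.3450
Terminal stock prices: S_uuu = 54.88, S_uud = 35.28, S_udd = 22.68, S_ddd = 14.58
Terminal payoffs (S − K): max(30.88, 0) = 30.88, max(11.28, 0) = 11.28, max(-1.32, 0) = 0, max(-9.42, 0) = 0
Node uu (S = 39.2): V_uu = e^(−0.07)·[0.3450·30.8800 + 0.6550·11.2800] = 16.8225
Node ud (S = 25.2): V_ud = e^(−0.07)·[0.3450·11.2800 + 0.6550·0.0000] = 3.6287
Node dd (S = 16.2): V_dd = e^(−0.07)·[0.3450·0.0000 + 0.6550·0.0000] = 0.0000
Node u (S = 28): V_u = e^(−0.07)·[0.3450·16.8225 + 0.6550·3.6287] = 7.6277
Node d (S = 18): V_d = e^(−0.07)·[0.3450·3.6287 + 0.6550·0.0000] = 1.1673
Node 0 (S = 20): V_0 = e^(−0.07)·[0.3450·7.6277 + 0.6550·1.1673] = 3.1666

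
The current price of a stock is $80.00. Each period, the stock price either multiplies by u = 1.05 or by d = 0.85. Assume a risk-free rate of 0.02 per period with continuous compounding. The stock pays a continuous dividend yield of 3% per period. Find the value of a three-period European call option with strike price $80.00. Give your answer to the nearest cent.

Per-period risk-free factor R = e^0.02 = 1.0202; dividend-adjusted growth = e^(0.02−0.03) = 0.9900.
Risk-neutral probability p = (0.9900 − 0.85)/(1.05 − 0.85) = 0.1400/0.2000 = 0.7002
Terminal stock prices: S_uuu = 92.61, S_uud = 74.97, S_udd = 60.69, S_ddd = 49.13
Terminal payoffs (S − K): max(12.61, 0) = 12.61, max(-5.03, 0) = 0, max(-19.31, 0) = 0, max(-30.87, 0) = 0
Node uu (S = 88.2): V_uu = e^(−0.02)·[0.7002·12.6100 + 0.2998·0.0000] = 8.6553
Node ud (S = 71.4): V_ud = e^(−0.02)·[0.7002·0.0000 + 0.2998·0.0000] = 0.0000
Node dd (S = 57.8): V_dd = e^(−0.02)·[0.7002·0.0000 + 0.2998·0.0000] = 0.0000
Node u (S = 84): V_u = e^(−0.02)·[0.7002·8.6553 + 0.2998·0.0000] = 5.9408
Node d (S = 68): V_d = e^(−0.02)·[0.7002·0.0000 + 0.2998·0.0000] = 0.0000
Node 0 (S = 80): V_0 = e^(−0.02)·[0.7002·5.9408 + 0.2998·0.0000] = 4.0777

$4.08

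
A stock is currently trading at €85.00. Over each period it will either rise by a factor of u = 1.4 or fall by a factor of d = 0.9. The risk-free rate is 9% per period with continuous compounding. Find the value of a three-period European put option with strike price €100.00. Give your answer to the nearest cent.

Risk-neutral probability p = (e^0.09 − 0.9)/(1.4 − 0.9) = 0.1942/0.5000 = 0.3883
Terminal stock prices: S_uuu = 233.2, S_uud = 149.9, S_udd = 96.39, S_ddd = 61.97
Terminal payoffs (K − S): max(-133.2, 0) = 0, max(-49.94, 0) = 0, max(3.61, 0) = 3.61, max(38.03, 0) = 38.03
Node uu (S = 166.6): V_uu = e^(−0.09)·[0.3883·0.0000 + 0.6117·0.0000] = 0.0000
Node ud (S = 107.1): V_ud = e^(−0.09)·[0.3883·0.0000 + 0.6117·3.6100] = 2.0180
Node dd (S = 68.85): V_dd = e^(−0.09)·[0.3883·3.6100 + 0.6117·38.0350] = 22.5431
Node u (S = 119): V_u = e^(−0.09)·[0.3883·0.0000 + 0.6117·2.0180] = 1.1281
Node d (S = 76.5): V_d = e^(−0.09)·[0.3883·2.0180 + 0.6117·22.5431] = 13.3180
Node 0 (S = 85): V_0 = e^(−0.09)·[0.3883·1.1281 + 0.6117·13.3180] = 7.8452

€7.85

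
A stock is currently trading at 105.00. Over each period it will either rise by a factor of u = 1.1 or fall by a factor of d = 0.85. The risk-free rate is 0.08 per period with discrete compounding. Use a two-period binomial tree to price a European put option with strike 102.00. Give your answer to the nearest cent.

Risk-neutral probability p = (1 + 0.08 − 0.85)/(1.1 − 0.85) = 0.2300/0.2500 = 0.9200
Terminal stock prices: S_uu = 127.1, S_ud = 98.18, S_dd = 75.86
Terminal payoffs (K − S): max(-25.05, 0) = 0, max(3.825, 0) = 3.825, max(26.14, 0) = 26.14
Node u (S = 115.5): V_u = 1/1.08·[0.9200·0.0000 + 0.0800·3.8250] = 0.2833
Node d (S = 89.25): V_d = 1/1.08·[0.9200·3.8250 + 0.0800·26.1375] = 5.1944
Node 0 (S = 105): V_0 = 1/1.08·[0.9200·0.2833 + 0.0800·5.1944] = 0.6261

0.63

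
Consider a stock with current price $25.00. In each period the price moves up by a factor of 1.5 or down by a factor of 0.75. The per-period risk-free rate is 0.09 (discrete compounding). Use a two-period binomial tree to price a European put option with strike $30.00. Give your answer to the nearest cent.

$4.79

Risk-neutral probability p = (1 + 0.09 − 0.75)/(1.5 − 0.75) = 0.3400/0.7500 = 0.4533
Terminal stock prices: S_uu = 56.25, S_ud = 28.12, S_dd = 14.06
Terminal payoffs (K − S): max(-26.25, 0) = 0, max(1.875, 0) = 1.875, max(15.94, 0) = 15.94
Node u (S = 37.5): V_u = 1/1.09·[0.4533·0.0000 + 0.5467·1.8750] = 0.9404
Node d (S = 18.75): V_d = 1/1.09·[0.4533·1.8750 + 0.5467·15.9375] = 8.7729
Node 0 (S = 25): V_0 = 1/1.09·[0.4533·0.9404 + 0.5467·8.7729] = 4.7910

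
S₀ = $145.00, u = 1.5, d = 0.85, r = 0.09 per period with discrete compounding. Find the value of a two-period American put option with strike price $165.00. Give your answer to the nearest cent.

Risk-neutral probability p = (1 + 0.09 − 0.85)/(1.5 − 0.85) = 0.2400/0.6500 = 0.3692
Terminal stock prices: S_uu = 326.2, S_ud = 184.9, S_dd = 104.8
Terminal payoffs (K − S): max(-161.2, 0) = 0, max(-19.88, 0) = 0, max(60.24, 0) = 60.24
Node u (S = 217.5): continuation = 1/1.09·[0.3692·0.0000 + 0.6308·0.0000] = 0.0000; exercise value = 0.0000 ≤ continuation, so V_u = 0.0000
Node d (S = 123.2): continuation = 1/1.09·[0.3692·0.0000 + 0.6308·60.2375] = 34.8587; exercise value = 41.7500 > continuation, so V_d = 41.7500 (exercise)
Node 0 (S = 145): continuation = 1/1.09·[0.3692·0.0000 + 0.6308·41.7500] = 24.1602; exercise value = 20.0000 ≤ continuation, so V_0 = 24.1602

$24.16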